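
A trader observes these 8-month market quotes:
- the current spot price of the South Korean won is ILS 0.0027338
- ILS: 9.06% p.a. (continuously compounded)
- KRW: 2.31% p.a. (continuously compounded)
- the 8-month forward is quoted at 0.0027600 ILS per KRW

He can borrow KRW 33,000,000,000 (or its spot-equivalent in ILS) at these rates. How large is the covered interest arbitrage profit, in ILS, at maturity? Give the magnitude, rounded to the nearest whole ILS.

ILS 3,338,846

T = 8/12 years.
Keep in KRW, deliver into the forward: 33,000,000,000·1.0155191911·0.0027600 = ILS 92,493,487.93.
Swap to ILS now, deposit: 33,000,000,000·0.0027338·1.0622613661 = ILS 95,832,334.05.
The quoted forward undervalues KRW, so borrow KRW, convert to ILS at spot, deposit the ILS at 9.06%, and buy KRW forward at 0.0027600 to cover the loan.
Profit = 95,832,334.05 − 92,493,487.93 = ILS 3,338,846.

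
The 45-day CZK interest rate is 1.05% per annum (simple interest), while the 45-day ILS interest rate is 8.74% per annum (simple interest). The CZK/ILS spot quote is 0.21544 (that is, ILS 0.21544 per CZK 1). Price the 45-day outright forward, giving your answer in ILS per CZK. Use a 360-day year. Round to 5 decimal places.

0.21751

T = 45/360 years.
ILS growth factor: 1 + 0.0874×45/360 = 1.010925.
CZK growth factor: 1 + 0.0105×45/360 = 1.0013125.
CIP: F = S · (grow ILS)/(grow CZK) = 0.21544 × 1.010925/1.0013125 = 0.2175082 ILS per CZK.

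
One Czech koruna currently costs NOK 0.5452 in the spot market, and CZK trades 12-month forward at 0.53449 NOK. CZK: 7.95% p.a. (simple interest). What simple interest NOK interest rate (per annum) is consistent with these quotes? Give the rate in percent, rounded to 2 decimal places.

5.83%

T = 1 year.
F/S = 0.53449/0.5452 = 0.9803558 = (growth of NOK) / (growth of CZK).
The CZK side grows by 1 + 0.0795×1 = 1.079500.
So the NOK growth factor = 1.0582941.
r = (1.0582941 − 1)/1 = 0.058294 → 5.83%.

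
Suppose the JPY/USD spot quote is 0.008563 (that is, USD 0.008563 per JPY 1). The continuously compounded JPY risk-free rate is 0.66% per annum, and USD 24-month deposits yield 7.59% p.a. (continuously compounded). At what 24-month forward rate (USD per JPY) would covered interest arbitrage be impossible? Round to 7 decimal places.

T = 2 years.
Growth of 1 USD over T: e^(0.0759×2) = 1.1639274.
Growth of 1 JPY over T: e^(0.0066×2) = 1.0132875.
CIP: F = S · (grow USD)/(grow JPY) = 0.008563 × 1.1639274/1.0132875 = 0.009836014 USD per JPY.

0.0098360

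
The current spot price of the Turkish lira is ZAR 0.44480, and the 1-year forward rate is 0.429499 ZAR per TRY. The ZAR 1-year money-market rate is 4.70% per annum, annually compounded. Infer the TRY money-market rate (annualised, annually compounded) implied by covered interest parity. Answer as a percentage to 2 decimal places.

T = 1 year.
By CIP, F/S equals the ZAR-to-TRY growth ratio: 0.429499/0.4448 = 0.9656003.
ZAR growth factor: (1 + 0.0470)^1 = 1.047000.
So the TRY growth factor = 1.0842996.
Annualise: 1.0842996^(1/1) − 1 = 0.084300 = 8.43%.

8.43%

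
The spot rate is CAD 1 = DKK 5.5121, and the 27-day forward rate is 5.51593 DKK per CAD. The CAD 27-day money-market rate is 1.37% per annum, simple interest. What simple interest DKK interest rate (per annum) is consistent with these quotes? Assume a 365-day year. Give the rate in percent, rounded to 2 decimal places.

T = 27/365 years.
By CIP, F/S equals the DKK-to-CAD growth ratio: 5.51593/5.5121 = 1.0006948.
The CAD side grows by 1 + 0.0137×27/365 = 1.0010134.
That pins the DKK growth at 1.0017089.
(1.0017089 − 1)/T = 0.023102, i.e. 2.31%.

2.31%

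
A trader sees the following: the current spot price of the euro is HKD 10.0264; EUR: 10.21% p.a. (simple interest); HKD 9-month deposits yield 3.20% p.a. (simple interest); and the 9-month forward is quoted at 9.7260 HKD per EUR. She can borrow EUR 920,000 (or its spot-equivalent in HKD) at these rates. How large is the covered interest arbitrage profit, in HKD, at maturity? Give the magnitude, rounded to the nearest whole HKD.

HKD 187,436

T = 9/12 years.
Route A — deposit EUR, sell forward: 920,000 × 1.076575 × 9.7260 = HKD 9,633,106.97.
Route B — convert at spot, deposit HKD: 920,000 × 10.0264 × 1.024000 = HKD 9,445,670.91.
The quoted forward overvalues EUR, so borrow HKD, buy EUR at spot, deposit the EUR at 10.21%, and sell the proceeds forward at 9.7260.
Arbitrage profit = |9,633,106.97 − 9,445,670.91| = HKD 187,436.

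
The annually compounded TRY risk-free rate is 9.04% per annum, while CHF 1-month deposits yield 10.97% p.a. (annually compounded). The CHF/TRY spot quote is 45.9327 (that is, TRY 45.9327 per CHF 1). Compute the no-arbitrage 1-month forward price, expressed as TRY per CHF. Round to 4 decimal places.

T = 1/12 years.
Growth of 1 TRY over T: (1 + 0.0904)^(1/12) = 1.00723812.
CHF accumulates by (1 + 0.1097)^(1/12) = 1.00871187.
CIP: F = S · (grow TRY)/(grow CHF) = 45.9327 × 1.00723812/1.00871187 = 45.865591 TRY per CHF.

45.8656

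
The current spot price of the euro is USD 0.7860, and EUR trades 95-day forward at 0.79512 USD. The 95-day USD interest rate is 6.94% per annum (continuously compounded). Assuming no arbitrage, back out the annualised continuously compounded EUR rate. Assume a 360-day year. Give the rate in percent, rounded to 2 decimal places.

T = 95/360 years.
By CIP, F/S equals the USD-to-EUR growth ratio: 0.79512/0.786 = 1.0116031.
USD growth factor: e^(0.0694×95/360) = 1.0184826.
So the EUR growth factor = 1.0068006.
Take logs: ln 1.0068006 / (95/360) = 0.025683, so 2.57%.

2.57%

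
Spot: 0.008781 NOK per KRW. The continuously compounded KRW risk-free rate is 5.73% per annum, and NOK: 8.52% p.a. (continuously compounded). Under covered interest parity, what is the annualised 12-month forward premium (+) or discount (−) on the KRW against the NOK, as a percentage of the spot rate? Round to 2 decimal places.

T = 1 year.
F = S · g_NOK/g_KRW = 0.008781 × 1.0889348/1.0589735 = 0.009029439.
(F − S)/S ÷ T = (0.009029439 − 0.008781)/0.008781/1 = 0.028293 → 2.83%.

+2.83%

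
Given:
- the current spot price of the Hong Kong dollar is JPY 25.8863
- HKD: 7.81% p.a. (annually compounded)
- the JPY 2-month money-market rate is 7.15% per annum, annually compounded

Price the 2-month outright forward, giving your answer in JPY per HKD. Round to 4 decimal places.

T = 2/12 years.
Growth of 1 JPY over T: (1 + 0.0715)^(2/12) = 1.01157642.
Growth of 1 HKD over T: (1 + 0.0781)^(2/12) = 1.01261224.
Forward (JPY per HKD) = 25.8863 × 1.01157642 / 1.01261224 = 25.859820.

25.8598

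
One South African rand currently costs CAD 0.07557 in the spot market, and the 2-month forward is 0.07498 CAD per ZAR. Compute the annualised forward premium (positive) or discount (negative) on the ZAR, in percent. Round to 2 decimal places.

T = 2/12 years.
(F − S)/S = (0.07498 − 0.07557)/0.07557 = -0.0078073.
Annualise by dividing by T: -0.0078073 / (2/12) = -0.046844 → -4.68%.

-4.68%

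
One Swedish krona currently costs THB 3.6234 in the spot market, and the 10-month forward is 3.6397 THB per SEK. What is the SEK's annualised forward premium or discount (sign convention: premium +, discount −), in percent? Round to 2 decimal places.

+0.54%

T = 10/12 years.
Period premium: (3.6397 − 3.6234)/3.6234 = 0.0044985.
×(1/T) gives 0.54% p.a.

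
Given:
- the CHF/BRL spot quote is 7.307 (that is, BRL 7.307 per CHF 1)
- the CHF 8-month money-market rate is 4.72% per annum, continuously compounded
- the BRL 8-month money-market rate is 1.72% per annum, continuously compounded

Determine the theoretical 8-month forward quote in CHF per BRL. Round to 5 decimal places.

0.13962

T = 8/12 years.
Growth of 1 BRL over T: e^(0.0172×8/12) = 1.0115327.
CHF growth factor: e^(0.0472×8/12) = 1.031967.
CIP: F = S · (grow BRL)/(grow CHF) = 7.307 × 1.0115327/1.031967 = 7.162312 BRL per CHF.
Invert for CHF per BRL: 1 / 7.162312 = 0.13962.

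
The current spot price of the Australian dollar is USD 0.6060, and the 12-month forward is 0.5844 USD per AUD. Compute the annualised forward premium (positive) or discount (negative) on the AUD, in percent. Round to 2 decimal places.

T = 1 year.
(F − S)/S = (0.5844 − 0.606)/0.606 = -0.0356436.
Per annum: -0.0356436 / 1 = -0.035644 = -3.56%.

-3.56%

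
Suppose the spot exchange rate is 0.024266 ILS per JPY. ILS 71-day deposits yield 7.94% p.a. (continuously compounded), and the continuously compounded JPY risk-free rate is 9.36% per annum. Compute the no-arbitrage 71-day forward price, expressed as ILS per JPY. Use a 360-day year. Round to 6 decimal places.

0.024198

T = 71/360 years.
Growth of 1 ILS over T: e^(0.0794×71/360) = 1.0157827.
JPY accumulates by e^(0.0936×71/360) = 1.0186314.
CIP: F = S · (grow ILS)/(grow JPY) = 0.024266 × 1.0157827/1.0186314 = 0.02419814 ILS per JPY.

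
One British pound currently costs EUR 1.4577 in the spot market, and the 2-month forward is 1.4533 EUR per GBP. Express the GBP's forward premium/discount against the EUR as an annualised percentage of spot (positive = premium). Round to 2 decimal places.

-1.81%

T = 2/12 years.
Period premium: (1.4533 − 1.4577)/1.4577 = -0.0030185.
×(1/T) gives -1.81% p.a.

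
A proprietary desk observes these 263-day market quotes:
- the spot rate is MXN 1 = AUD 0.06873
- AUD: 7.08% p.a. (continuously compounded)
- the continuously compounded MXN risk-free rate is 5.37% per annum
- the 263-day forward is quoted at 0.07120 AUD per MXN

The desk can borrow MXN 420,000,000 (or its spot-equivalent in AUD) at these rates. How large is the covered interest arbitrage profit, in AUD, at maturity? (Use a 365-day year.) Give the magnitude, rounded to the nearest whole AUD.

AUD 706,332

T = 263/365 years.
Route A — deposit MXN, sell forward: 420,000,000 × 1.0394517645 × 0.07120 = AUD 31,083,765.57.
Route B — convert at spot, deposit AUD: 420,000,000 × 0.06873 × 1.052338462 = AUD 30,377,433.45.
The quoted forward overvalues MXN, so borrow AUD, buy MXN at spot, deposit the MXN at 5.37%, and sell the proceeds forward at 0.07120.
Arbitrage profit = |31,083,765.57 − 30,377,433.45| = AUD 706,332.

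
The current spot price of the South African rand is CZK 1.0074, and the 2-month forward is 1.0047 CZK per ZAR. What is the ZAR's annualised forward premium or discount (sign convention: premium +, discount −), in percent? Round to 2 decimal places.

T = 2/12 years.
Period premium: (1.0047 − 1.0074)/1.0074 = -0.0026802.
Annualise by dividing by T: -0.0026802 / (2/12) = -0.016081 → -1.61%.

-1.61%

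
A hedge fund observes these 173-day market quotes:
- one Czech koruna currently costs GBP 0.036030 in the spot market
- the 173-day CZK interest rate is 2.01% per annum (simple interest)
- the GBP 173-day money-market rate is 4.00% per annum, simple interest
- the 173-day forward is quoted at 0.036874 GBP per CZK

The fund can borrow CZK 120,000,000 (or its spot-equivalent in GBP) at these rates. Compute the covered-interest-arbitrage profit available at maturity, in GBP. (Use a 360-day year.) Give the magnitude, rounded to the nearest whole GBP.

GBP 60,911

T = 173/360 years.
Keep in CZK, deliver into the forward: 120,000,000·1.009659167·0.036874 = GBP 4,467,620.65.
Swap to GBP now, deposit: 120,000,000·0.036030·1.019222222 = GBP 4,406,709.20.
The quoted forward overvalues CZK, so borrow GBP, buy CZK at spot, deposit the CZK at 2.01%, and sell the proceeds forward at 0.036874.
Profit = 4,467,620.65 − 4,406,709.20 = GBP 60,911.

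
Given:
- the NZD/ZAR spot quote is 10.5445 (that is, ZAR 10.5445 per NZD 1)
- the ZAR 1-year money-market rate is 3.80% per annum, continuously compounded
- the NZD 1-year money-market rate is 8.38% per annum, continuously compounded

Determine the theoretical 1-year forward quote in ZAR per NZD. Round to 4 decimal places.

10.0725

T = 1 year.
Growth of 1 ZAR over T: e^(0.0380×1) = 1.03873123.
Growth of 1 NZD over T: e^(0.0838×1) = 1.08741139.
Forward (ZAR per NZD) = 10.5445 × 1.03873123 / 1.08741139 = 10.072454.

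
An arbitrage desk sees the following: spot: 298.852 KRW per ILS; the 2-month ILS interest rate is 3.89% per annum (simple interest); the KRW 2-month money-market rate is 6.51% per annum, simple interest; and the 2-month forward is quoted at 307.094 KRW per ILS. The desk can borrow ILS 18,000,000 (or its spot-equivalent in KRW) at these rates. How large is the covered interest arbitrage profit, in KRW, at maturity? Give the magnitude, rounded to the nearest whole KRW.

T = 2/12 years.
Invest the ILS and cover forward: 18,000,000 × 1.006483333333 × 307.094 = KRW 5,563,529,869.80.
Convert at spot and invest in KRW: 18,000,000 × 298.852 × 1.010850 = KRW 5,437,701,795.60.
The quoted forward overvalues ILS, so borrow KRW, buy ILS at spot, deposit the ILS at 3.89%, and sell the proceeds forward at 307.094.
Arbitrage profit = |5,563,529,869.80 − 5,437,701,795.60| = KRW 125,828,074.

KRW 125,828,074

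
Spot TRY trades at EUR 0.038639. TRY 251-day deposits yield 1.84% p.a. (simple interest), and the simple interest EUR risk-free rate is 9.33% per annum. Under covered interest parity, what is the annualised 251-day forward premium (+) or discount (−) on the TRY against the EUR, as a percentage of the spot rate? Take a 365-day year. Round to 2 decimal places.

T = 251/365 years.
F = S · g_EUR/g_TRY = 0.038639 × 1.0641597/1.0126532 = 0.040604292.
Annualised premium = (F − S)/S × (1/T) = (0.040604292 − 0.038639)/0.038639 ÷ (251/365) = 7.40%.

+7.40%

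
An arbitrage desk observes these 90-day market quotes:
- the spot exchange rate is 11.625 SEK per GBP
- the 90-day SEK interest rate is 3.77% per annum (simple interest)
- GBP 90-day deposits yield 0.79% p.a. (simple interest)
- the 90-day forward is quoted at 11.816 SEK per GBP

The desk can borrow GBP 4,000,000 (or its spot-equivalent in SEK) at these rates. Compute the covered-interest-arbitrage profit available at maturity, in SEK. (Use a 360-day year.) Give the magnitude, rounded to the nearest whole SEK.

T = 90/360 years.
Route A — deposit GBP, sell forward: 4,000,000 × 1.001975 × 11.816 = SEK 47,357,346.40.
Route B — convert at spot, deposit SEK: 4,000,000 × 11.625 × 1.009425 = SEK 46,938,262.50.
The quoted forward overvalues GBP, so borrow SEK, buy GBP at spot, deposit the GBP at 0.79%, and sell the proceeds forward at 11.816.
Profit = 47,357,346.40 − 46,938,262.50 = SEK 419,084.

SEK 419,084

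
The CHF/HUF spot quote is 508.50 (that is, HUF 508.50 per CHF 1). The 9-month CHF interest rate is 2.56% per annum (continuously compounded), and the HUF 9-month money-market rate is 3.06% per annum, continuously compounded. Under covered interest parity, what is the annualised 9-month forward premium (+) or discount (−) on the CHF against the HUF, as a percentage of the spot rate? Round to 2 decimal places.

+0.50%

T = 9/12 years.
F = S · g_HUF/g_CHF = 508.5 × 1.0232154/1.0193855 = 510.41047.
Annualised premium = (F − S)/S × (1/T) = (510.41047 − 508.5)/508.5 ÷ (9/12) = 0.50%.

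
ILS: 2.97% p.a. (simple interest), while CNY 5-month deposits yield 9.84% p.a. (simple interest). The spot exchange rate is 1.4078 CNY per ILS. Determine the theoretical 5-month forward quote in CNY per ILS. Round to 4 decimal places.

T = 5/12 years.
CNY growth factor: 1 + 0.0984×5/12 = 1.041000.
ILS accumulates by 1 + 0.0297×5/12 = 1.012375.
So F = 1.4078 × 1.041000 / 1.012375 = 1.447606 (CNY/ILS).

1.4476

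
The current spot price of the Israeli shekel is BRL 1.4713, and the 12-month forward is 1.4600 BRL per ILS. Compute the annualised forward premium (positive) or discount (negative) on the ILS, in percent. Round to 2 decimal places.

-0.77%

T = 1 year.
(F − S)/S = (1.4600 − 1.4713)/1.4713 = -0.0076803.
Per annum: -0.0076803 / 1 = -0.007680 = -0.77%.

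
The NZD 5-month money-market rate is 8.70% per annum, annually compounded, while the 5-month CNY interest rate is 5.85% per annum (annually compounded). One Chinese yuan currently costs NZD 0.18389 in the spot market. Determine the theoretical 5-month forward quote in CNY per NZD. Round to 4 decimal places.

T = 5/12 years.
NZD accumulates by (1 + 0.0870)^(5/12) = 1.0353702.
CNY growth factor: (1 + 0.0585)^(5/12) = 1.0239715.
Forward (NZD per CNY) = 0.18389 × 1.0353702 / 1.0239715 = 0.1859370.
Invert for CNY per NZD: 1 / 0.1859370 = 5.3782.

5.3782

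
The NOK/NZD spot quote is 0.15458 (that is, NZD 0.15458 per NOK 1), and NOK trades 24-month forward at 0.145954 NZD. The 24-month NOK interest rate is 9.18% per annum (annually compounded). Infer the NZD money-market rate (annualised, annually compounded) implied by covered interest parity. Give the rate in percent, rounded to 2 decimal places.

6.09%

T = 2 years.
CIP gives F = S · g_NZD/g_NOK, so g_NZD/g_NOK = 0.145954/0.15458 = 0.9441972.
NOK growth factor: (1 + 0.0918)^2 = 1.1920272.
So the NZD growth factor = 1.1255087.
Annualise: 1.1255087^(1/2) − 1 = 0.060900 = 6.09%.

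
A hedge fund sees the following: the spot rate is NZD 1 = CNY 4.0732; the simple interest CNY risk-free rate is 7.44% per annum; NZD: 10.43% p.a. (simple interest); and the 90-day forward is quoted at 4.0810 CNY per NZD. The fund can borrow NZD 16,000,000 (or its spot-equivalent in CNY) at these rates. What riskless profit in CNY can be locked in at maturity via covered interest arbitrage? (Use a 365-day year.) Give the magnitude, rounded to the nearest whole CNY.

CNY 608,491

T = 90/365 years.
Keep in NZD, deliver into the forward: 16,000,000·1.0257178082·4.0810 = CNY 66,975,270.00.
Swap to CNY now, deposit: 16,000,000·4.0732·1.0183452055 = CNY 66,366,779.06.
The quoted forward overvalues NZD, so borrow CNY, buy NZD at spot, deposit the NZD at 10.43%, and sell the proceeds forward at 4.0810.
Profit = 66,975,270.00 − 66,366,779.06 = CNY 608,491.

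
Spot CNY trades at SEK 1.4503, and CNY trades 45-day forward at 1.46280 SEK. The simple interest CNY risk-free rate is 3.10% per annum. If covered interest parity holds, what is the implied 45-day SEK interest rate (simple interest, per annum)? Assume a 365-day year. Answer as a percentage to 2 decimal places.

10.12%

T = 45/365 years.
By CIP, F/S equals the SEK-to-CNY growth ratio: 1.4628/1.4503 = 1.0086189.
The CNY side grows by 1 + 0.0310×45/365 = 1.0038219.
Hence g_SEK = 1.0124737.
r = (1.0124737 − 1)/(45/365) = 0.101176 → 10.12%.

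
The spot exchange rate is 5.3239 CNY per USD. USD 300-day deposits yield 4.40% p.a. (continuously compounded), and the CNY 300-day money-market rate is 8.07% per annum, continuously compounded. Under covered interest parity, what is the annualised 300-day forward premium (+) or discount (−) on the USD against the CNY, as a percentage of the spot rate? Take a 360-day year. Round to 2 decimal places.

T = 300/360 years.
No-arbitrage forward: 5.3239 × 1.0695628 / 1.0373472 = 5.4892377 CNY/USD.
(F − S)/S ÷ T = (5.4892377 − 5.3239)/5.3239/(300/360) = 0.037267 → 3.73%.

+3.73%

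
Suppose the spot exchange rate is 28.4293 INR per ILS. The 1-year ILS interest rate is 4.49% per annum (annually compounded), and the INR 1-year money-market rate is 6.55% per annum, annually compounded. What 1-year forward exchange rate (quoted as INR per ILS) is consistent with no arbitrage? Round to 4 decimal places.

28.9898

T = 1 year.
Growth of 1 INR over T: (1 + 0.0655)^1 = 1.065500.
Growth of 1 ILS over T: (1 + 0.0449)^1 = 1.044900.
Forward (INR per ILS) = 28.4293 × 1.065500 / 1.044900 = 28.989778.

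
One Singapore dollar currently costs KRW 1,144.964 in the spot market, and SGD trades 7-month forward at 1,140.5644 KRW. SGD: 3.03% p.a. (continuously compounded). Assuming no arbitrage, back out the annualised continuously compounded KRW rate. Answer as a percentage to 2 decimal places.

2.37%

T = 7/12 years.
F/S = 1140.5644/1144.964 = 0.9961574 = (growth of KRW) / (growth of SGD).
SGD growth factor: e^(0.0303×7/12) = 1.0178321.
Hence g_KRW = 1.013921.
r = ln(1.013921)/(7/12) = 0.023700 → 2.37%.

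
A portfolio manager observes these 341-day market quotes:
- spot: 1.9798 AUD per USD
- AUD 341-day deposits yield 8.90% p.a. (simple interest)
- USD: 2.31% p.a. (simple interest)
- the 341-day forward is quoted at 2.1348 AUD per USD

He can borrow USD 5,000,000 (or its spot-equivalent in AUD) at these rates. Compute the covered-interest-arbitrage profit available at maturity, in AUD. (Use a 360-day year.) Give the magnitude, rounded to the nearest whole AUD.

AUD 174,043

T = 341/360 years.
Route A — deposit USD, sell forward: 5,000,000 × 1.0218808333 × 2.1348 = AUD 10,907,556.01.
Route B — convert at spot, deposit AUD: 5,000,000 × 1.9798 × 1.0843027778 = AUD 10,733,513.20.
The quoted forward overvalues USD, so borrow AUD, buy USD at spot, deposit the USD at 2.31%, and sell the proceeds forward at 2.1348.
Profit = 10,907,556.01 − 10,733,513.20 = AUD 174,043.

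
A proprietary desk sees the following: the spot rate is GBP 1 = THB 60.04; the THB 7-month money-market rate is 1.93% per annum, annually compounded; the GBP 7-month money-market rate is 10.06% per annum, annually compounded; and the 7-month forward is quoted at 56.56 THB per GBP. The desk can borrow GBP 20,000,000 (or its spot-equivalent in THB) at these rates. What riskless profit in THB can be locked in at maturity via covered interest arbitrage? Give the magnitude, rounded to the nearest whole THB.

THB 18,011,487

T = 7/12 years.
Keep in GBP, deliver into the forward: 20,000,000·1.057508531966·56.56 = THB 1,196,253,651.36.
Swap to THB now, deposit: 20,000,000·60.04·1.01121347327 = THB 1,214,265,138.70.
The quoted forward undervalues GBP, so borrow GBP, convert to THB at spot, deposit the THB at 1.93%, and buy GBP forward at 56.56 to cover the loan.
Profit = 1,214,265,138.70 − 1,196,253,651.36 = THB 18,011,487.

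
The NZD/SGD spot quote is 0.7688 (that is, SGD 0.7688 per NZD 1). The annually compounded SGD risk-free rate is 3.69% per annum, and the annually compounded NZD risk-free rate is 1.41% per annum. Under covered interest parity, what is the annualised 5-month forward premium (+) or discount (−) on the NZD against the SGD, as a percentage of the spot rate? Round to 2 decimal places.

+2.23%

T = 5/12 years.
CIP forward (SGD per NZD) = 0.7688 × 1.0152127/1.005851 = 0.7759554.
Annualised premium = (F − S)/S × (1/T) = (0.7759554 − 0.7688)/0.7688 ÷ (5/12) = 2.23%.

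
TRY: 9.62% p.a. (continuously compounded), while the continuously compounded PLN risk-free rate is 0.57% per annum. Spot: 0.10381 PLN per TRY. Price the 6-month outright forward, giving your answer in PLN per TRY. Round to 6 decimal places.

0.099217

T = 6/12 years.
PLN growth factor: e^(0.0057×6/12) = 1.0028541.
TRY growth factor: e^(0.0962×6/12) = 1.0492756.
CIP: F = S · (grow PLN)/(grow TRY) = 0.10381 × 1.0028541/1.0492756 = 0.09921729 PLN per TRY.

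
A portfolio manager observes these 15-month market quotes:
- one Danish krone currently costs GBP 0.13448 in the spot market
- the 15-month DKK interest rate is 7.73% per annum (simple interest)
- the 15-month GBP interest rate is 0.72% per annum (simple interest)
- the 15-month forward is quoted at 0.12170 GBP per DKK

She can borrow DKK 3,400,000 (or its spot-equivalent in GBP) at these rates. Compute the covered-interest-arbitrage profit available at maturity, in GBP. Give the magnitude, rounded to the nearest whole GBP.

GBP 7,586

T = 15/12 years.
Route A — deposit DKK, sell forward: 3,400,000 × 1.096625 × 0.12170 = GBP 453,761.49.
Route B — convert at spot, deposit GBP: 3,400,000 × 0.13448 × 1.009000 = GBP 461,347.09.
The quoted forward undervalues DKK, so borrow DKK, convert to GBP at spot, deposit the GBP at 0.72%, and buy DKK forward at 0.12170 to cover the loan.
Profit = 461,347.09 − 453,761.49 = GBP 7,586.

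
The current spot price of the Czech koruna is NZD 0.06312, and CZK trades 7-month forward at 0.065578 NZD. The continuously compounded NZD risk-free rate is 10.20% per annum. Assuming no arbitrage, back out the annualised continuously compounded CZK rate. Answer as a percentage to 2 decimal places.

T = 7/12 years.
CIP gives F = S · g_NZD/g_CZK, so g_NZD/g_CZK = 0.065578/0.06312 = 1.0389417.
NZD growth factor: e^(0.1020×7/12) = 1.0613058.
Hence g_CZK = 1.0215258.
r = ln(1.0215258)/(7/12) = 0.036510 → 3.65%.

3.65%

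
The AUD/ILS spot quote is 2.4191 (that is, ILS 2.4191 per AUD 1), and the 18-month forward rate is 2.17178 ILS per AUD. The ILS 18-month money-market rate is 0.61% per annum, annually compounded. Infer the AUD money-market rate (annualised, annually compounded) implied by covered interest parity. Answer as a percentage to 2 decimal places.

8.11%

T = 18/12 years.
By CIP, F/S equals the ILS-to-AUD growth ratio: 2.17178/2.4191 = 0.8977636.
The ILS side grows by (1 + 0.0061)^(18/12) = 1.0091639.
Hence g_AUD = 1.1240865.
Annualise: 1.1240865^(12/18) − 1 = 0.081102 = 8.11%.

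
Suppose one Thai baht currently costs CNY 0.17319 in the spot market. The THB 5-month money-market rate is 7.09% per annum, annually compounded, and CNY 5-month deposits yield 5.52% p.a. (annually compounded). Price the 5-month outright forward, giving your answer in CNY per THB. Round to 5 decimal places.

0.17213

T = 5/12 years.
CNY accumulates by (1 + 0.0552)^(5/12) = 1.0226401.
THB growth factor: (1 + 0.0709)^(5/12) = 1.0289526.
So F = 0.17319 × 1.0226401 / 1.0289526 = 0.1721275 (CNY/THB).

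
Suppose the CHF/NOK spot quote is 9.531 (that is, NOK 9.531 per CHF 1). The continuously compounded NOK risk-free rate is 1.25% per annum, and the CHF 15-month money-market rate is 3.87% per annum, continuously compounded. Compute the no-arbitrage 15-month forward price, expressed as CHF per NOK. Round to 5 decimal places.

0.10841

T = 15/12 years.
NOK growth factor: e^(0.0125×15/12) = 1.0157477.
Growth of 1 CHF over T: e^(0.0387×15/12) = 1.0495642.
So F = 9.531 × 1.0157477 / 1.0495642 = 9.223915 (NOK/CHF).
Quoted the other way: 1/9.223915 = 0.10841 CHF per NOK.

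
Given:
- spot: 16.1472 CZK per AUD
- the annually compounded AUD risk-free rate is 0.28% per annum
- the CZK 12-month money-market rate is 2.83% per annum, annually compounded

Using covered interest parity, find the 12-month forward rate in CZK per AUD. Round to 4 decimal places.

16.5578

T = 1 year.
Growth of 1 CZK over T: (1 + 0.0283)^1 = 1.028300.
Growth of 1 AUD over T: (1 + 0.0028)^1 = 1.002800.
CIP: F = S · (grow CZK)/(grow AUD) = 16.1472 × 1.028300/1.002800 = 16.557804 CZK per AUD.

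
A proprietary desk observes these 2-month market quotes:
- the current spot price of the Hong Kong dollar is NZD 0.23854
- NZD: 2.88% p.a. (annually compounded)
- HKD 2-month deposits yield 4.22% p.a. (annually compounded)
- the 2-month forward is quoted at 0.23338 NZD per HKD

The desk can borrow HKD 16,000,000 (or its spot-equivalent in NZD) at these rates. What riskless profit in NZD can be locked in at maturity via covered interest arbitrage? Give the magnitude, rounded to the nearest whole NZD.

NZD 74,851

T = 2/12 years.
Invest the HKD and cover forward: 16,000,000 × 1.006912761 × 0.23338 = NZD 3,759,892.80.
Convert at spot and invest in NZD: 16,000,000 × 0.23854 × 1.004743394 = NZD 3,834,743.83.
The quoted forward undervalues HKD, so borrow HKD, convert to NZD at spot, deposit the NZD at 2.88%, and buy HKD forward at 0.23338 to cover the loan.
Profit = 3,834,743.83 − 3,759,892.80 = NZD 74,851.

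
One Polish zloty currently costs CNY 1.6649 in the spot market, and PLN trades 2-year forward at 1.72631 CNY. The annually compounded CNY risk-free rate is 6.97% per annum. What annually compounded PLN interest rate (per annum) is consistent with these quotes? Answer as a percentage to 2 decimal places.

T = 2 years.
F/S = 1.72631/1.6649 = 1.0368851 = (growth of CNY) / (growth of PLN).
CNY growth factor: (1 + 0.0697)^2 = 1.1442581.
Hence g_PLN = 1.1035534.
r = 1.1035534^(1/2) − 1 = 0.050501 → 5.05%.

5.05%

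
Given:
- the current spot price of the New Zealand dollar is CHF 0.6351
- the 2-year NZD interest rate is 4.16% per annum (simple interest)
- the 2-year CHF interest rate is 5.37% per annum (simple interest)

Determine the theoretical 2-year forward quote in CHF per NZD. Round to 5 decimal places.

T = 2 years.
CHF accumulates by 1 + 0.0537×2 = 1.107400.
NZD accumulates by 1 + 0.0416×2 = 1.083200.
So F = 0.6351 × 1.107400 / 1.083200 = 0.6492889 (CHF/NZD).

0.64929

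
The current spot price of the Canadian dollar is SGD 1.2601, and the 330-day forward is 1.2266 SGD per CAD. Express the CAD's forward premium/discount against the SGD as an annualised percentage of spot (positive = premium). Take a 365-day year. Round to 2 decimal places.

T = 330/365 years.
(F − S)/S = (1.2266 − 1.2601)/1.2601 = -0.0265852.
×(1/T) gives -2.94% p.a.

-2.94%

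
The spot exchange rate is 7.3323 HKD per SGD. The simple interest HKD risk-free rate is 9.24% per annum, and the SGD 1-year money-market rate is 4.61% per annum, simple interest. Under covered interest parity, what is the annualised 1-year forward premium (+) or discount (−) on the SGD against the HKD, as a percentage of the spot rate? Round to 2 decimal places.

T = 1 year.
CIP forward (HKD per SGD) = 7.3323 × 1.092400/1.046100 = 7.6568249.
(F − S)/S ÷ T = (7.6568249 − 7.3323)/7.3323/1 = 0.044260 → 4.43%.

+4.43%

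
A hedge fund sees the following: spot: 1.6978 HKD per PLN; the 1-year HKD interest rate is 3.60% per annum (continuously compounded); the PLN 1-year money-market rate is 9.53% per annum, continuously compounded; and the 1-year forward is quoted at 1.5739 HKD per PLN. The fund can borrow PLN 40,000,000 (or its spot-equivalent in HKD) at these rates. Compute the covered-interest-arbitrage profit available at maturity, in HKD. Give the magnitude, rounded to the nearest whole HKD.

T = 1 year.
Route A — deposit PLN, sell forward: 40,000,000 × 1.0999888023 × 1.5739 = HKD 69,250,895.04.
Route B — convert at spot, deposit HKD: 40,000,000 × 1.6978 × 1.0366558465 = HKD 70,401,371.85.
The quoted forward undervalues PLN, so borrow PLN, convert to HKD at spot, deposit the HKD at 3.60%, and buy PLN forward at 1.5739 to cover the loan.
Arbitrage profit = |69,250,895.04 − 70,401,371.85| = HKD 1,150,477.

HKD 1,150,477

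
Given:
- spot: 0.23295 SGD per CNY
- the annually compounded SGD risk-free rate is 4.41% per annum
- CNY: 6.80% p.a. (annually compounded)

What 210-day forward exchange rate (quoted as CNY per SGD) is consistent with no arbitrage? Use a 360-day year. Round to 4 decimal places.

T = 210/360 years.
Growth of 1 SGD over T: (1 + 0.0441)^(210/360) = 1.0254934.
CNY growth factor: (1 + 0.0680)^(210/360) = 1.0391221.
CIP: F = S · (grow SGD)/(grow CNY) = 0.23295 × 1.0254934/1.0391221 = 0.2298947 SGD per CNY.
Quoted the other way: 1/0.2298947 = 4.3498 CNY per SGD.

4.3498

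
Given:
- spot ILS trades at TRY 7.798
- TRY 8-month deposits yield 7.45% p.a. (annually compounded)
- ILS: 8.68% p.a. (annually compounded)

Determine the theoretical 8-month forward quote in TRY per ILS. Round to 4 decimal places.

7.7391

T = 8/12 years.
Growth of 1 TRY over T: (1 + 0.0745)^(8/12) = 1.0490695.
ILS growth factor: (1 + 0.0868)^(8/12) = 1.0570603.
Forward (TRY per ILS) = 7.798 × 1.0490695 / 1.0570603 = 7.739051.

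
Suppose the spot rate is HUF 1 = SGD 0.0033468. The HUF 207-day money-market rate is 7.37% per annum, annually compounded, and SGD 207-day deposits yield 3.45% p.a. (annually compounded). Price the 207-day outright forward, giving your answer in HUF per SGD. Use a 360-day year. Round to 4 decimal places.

305.2516

T = 207/360 years.
SGD growth factor: (1 + 0.0345)^(207/360) = 1.019694401.
HUF accumulates by (1 + 0.0737)^(207/360) = 1.041736061.
CIP: F = S · (grow SGD)/(grow HUF) = 0.0033468 × 1.019694401/1.041736061 = 0.00327598645 SGD per HUF.
Invert for HUF per SGD: 1 / 0.00327598645 = 305.2516.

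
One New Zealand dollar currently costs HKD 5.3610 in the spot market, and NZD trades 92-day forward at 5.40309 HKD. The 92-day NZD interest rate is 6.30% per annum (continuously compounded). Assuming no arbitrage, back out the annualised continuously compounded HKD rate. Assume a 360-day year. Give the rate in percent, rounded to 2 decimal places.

T = 92/360 years.
F/S = 5.40309/5.361 = 1.0078511 = (growth of HKD) / (growth of NZD).
The NZD side grows by e^(0.0630×92/360) = 1.0162303.
So the HKD growth factor = 1.0242088.
Take logs: ln 1.0242088 / (92/360) = 0.093602, so 9.36%.

9.36%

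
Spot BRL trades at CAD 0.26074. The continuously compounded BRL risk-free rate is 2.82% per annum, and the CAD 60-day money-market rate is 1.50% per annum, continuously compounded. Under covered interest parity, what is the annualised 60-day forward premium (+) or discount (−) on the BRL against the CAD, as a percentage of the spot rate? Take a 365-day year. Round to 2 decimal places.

T = 60/365 years.
F = S · g_CAD/g_BRL = 0.26074 × 1.0024688/1.0046464 = 0.26017484.
Annualised premium = (F − S)/S × (1/T) = (0.26017484 − 0.26074)/0.26074 ÷ (60/365) = -1.32%.

-1.32%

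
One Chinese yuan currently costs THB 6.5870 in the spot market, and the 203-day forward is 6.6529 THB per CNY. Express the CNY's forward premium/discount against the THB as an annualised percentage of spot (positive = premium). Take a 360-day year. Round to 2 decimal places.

+1.77%

T = 203/360 years.
CNY trades forward at +1.00046% vs spot over the period.
×(1/T) gives 1.77% p.a.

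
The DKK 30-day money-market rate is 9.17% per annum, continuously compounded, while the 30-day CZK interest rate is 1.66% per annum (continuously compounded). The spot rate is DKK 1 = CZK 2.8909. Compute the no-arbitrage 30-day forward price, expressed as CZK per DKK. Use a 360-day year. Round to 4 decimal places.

T = 30/360 years.
CZK growth factor: e^(0.0166×30/360) = 1.0013843.
Growth of 1 DKK over T: e^(0.0917×30/360) = 1.0076709.
CIP: F = S · (grow CZK)/(grow DKK) = 2.8909 × 1.0013843/1.0076709 = 2.872864 CZK per DKK.

2.8729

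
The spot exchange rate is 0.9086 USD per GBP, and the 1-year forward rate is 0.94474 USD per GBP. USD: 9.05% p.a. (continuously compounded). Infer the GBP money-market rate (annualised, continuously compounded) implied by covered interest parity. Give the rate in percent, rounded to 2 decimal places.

T = 1 year.
F/S = 0.94474/0.9086 = 1.0397755 = (growth of USD) / (growth of GBP).
USD growth factor: e^(0.0905×1) = 1.0947215.
Hence g_GBP = 1.0528441.
r = ln(1.0528441)/1 = 0.051495 → 5.15%.

5.15%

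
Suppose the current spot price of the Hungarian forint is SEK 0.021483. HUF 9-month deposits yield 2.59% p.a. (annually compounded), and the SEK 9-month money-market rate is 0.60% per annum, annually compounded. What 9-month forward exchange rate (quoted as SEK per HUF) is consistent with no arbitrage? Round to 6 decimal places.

0.021170

T = 9/12 years.
Growth of 1 SEK over T: (1 + 0.0060)^(9/12) = 1.0044966.
Growth of 1 HUF over T: (1 + 0.0259)^(9/12) = 1.0193628.
So F = 0.021483 × 1.0044966 / 1.0193628 = 0.02116970 (SEK/HUF).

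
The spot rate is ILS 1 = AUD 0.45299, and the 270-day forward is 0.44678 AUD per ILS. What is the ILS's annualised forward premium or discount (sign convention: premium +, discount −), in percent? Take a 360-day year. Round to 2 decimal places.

T = 270/360 years.
Period premium: (0.44678 − 0.45299)/0.45299 = -0.0137089.
Per annum: -0.0137089 / (270/360) = -0.018279 = -1.83%.

-1.83%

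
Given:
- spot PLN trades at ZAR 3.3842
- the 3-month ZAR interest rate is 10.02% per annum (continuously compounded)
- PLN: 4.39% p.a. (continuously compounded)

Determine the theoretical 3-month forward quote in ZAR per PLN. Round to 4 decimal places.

T = 3/12 years.
Growth of 1 ZAR over T: e^(0.1002×3/12) = 1.0253664.
PLN growth factor: e^(0.0439×3/12) = 1.0110354.
CIP: F = S · (grow ZAR)/(grow PLN) = 3.3842 × 1.0253664/1.0110354 = 3.432170 ZAR per PLN.

3.4322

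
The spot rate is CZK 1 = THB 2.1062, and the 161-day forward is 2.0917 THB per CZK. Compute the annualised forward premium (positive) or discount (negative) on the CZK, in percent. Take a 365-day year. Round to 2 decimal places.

T = 161/365 years.
Period premium: (2.0917 − 2.1062)/2.1062 = -0.0068844.
Per annum: -0.0068844 / (161/365) = -0.015607 = -1.56%.

-1.56%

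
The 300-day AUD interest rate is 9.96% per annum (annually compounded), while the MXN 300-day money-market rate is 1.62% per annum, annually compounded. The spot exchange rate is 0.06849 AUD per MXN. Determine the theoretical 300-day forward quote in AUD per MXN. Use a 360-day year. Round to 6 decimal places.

0.073143

T = 300/360 years.
AUD accumulates by (1 + 0.0996)^(300/360) = 1.0823364.
Growth of 1 MXN over T: (1 + 0.0162)^(300/360) = 1.0134819.
So F = 0.06849 × 1.0823364 / 1.0134819 = 0.07314311 (AUD/MXN).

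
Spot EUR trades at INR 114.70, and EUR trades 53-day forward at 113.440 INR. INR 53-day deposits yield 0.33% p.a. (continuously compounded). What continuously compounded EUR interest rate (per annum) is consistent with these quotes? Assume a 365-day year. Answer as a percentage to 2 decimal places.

7.94%

T = 53/365 years.
F/S = 113.44/114.7 = 0.9890148 = (growth of INR) / (growth of EUR).
The INR side grows by e^(0.0033×53/365) = 1.0004793.
That pins the EUR growth at 1.0115918.
Take logs: ln 1.0115918 / (53/365) = 0.079371, so 7.94%.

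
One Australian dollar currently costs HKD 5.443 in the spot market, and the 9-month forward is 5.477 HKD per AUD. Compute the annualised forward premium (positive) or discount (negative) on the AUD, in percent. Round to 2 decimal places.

T = 9/12 years.
(F − S)/S = (5.477 − 5.443)/5.443 = 0.0062466.
×(1/T) gives 0.83% p.a.

+0.83%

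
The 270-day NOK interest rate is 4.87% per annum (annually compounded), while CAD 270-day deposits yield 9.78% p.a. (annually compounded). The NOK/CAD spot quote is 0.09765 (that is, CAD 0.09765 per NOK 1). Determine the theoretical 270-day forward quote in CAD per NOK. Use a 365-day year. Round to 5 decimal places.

T = 270/365 years.
CAD growth factor: (1 + 0.0978)^(270/365) = 1.0714603.
Growth of 1 NOK over T: (1 + 0.0487)^(270/365) = 1.0358009.
Forward (CAD per NOK) = 0.09765 × 1.0714603 / 1.0358009 = 0.1010118.

0.10101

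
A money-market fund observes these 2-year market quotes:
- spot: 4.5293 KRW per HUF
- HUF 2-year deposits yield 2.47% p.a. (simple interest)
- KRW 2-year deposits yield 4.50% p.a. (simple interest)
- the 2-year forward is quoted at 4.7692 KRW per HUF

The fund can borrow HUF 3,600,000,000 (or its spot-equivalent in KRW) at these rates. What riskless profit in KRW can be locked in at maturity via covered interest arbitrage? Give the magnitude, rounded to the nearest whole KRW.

T = 2 years.
Invest the HUF and cover forward: 3,600,000,000 × 1.049400 × 4.7692 = KRW 18,017,274,528.00.
Convert at spot and invest in KRW: 3,600,000,000 × 4.5293 × 1.090000 = KRW 17,772,973,200.00.
The quoted forward overvalues HUF, so borrow KRW, buy HUF at spot, deposit the HUF at 2.47%, and sell the proceeds forward at 4.7692.
Arbitrage profit = |18,017,274,528.00 − 17,772,973,200.00| = KRW 244,301,328.

KRW 244,301,328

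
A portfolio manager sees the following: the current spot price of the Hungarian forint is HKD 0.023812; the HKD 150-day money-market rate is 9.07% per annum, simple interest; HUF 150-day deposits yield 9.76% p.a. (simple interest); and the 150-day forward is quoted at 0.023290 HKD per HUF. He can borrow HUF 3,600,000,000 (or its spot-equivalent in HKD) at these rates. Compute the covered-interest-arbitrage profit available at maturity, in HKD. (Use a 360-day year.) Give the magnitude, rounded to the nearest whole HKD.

HKD 1,709,167

T = 150/360 years.
Invest the HUF and cover forward: 3,600,000,000 × 1.0406666667 × 0.023290 = HKD 87,253,656.00.
Convert at spot and invest in HKD: 3,600,000,000 × 0.023812 × 1.0377916667 = HKD 88,962,822.60.
The quoted forward undervalues HUF, so borrow HUF, convert to HKD at spot, deposit the HKD at 9.07%, and buy HUF forward at 0.023290 to cover the loan.
The gap between the two covered legs is HKD 1,709,167.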